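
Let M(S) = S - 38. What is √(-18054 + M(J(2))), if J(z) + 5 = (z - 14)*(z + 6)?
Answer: I*√18193 ≈ 134.88*I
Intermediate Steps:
J(z) = -5 + (-14 + z)*(6 + z) (J(z) = -5 + (z - 14)*(z + 6) = -5 + (-14 + z)*(6 + z))
M(S) = -38 + S
√(-18054 + M(J(2))) = √(-18054 + (-38 + (-89 + 2² - 8*2))) = √(-18054 + (-38 + (-89 + 4 - 16))) = √(-18054 + (-38 - 101)) = √(-18054 - 139) = √(-18193) = I*√18193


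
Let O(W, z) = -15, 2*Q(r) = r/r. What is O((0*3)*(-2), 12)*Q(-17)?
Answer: -15/2 ≈ -7.5000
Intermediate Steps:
Q(r) = ½ (Q(r) = (r/r)/2 = (½)*1 = ½)
O((0*3)*(-2), 12)*Q(-17) = -15*½ = -15/2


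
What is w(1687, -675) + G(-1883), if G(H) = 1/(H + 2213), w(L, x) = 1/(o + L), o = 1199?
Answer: 268/79365 ≈ 0.0033768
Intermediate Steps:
w(L, x) = 1/(1199 + L)
G(H) = 1/(2213 + H)
w(1687, -675) + G(-1883) = 1/(1199 + 1687) + 1/(2213 - 1883) = 1/2886 + 1/330 = 268/79365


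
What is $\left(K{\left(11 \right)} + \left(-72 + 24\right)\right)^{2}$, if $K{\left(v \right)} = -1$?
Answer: $2401$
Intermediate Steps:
$\left(K{\left(11 \right)} + \left(-72 + 24\right)\right)^{2} = \left(-1 + \left(-72 + 24\right)\right)^{2} = \left(-1 - 48\right)^{2} = \left(-49\right)^{2} = 2401$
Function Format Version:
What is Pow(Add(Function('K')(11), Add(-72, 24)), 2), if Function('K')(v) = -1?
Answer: 2401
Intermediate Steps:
Pow(Add(Function('K')(11), Add(-72, 24)), 2) = Pow(Add(-1, Add(-72, 24)), 2) = Pow(Add(-1, -48), 2) = Pow(-49, 2) = 2401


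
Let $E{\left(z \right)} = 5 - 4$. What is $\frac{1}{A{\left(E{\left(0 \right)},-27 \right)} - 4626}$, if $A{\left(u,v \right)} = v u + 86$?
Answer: $- \frac{1}{4567} \approx -0.00021896$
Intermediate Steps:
$E{\left(z \right)} = 1$
$A{\left(u,v \right)} = 86 + u v$ ($A{\left(u,v \right)} = u v + 86 = 86 + u v$)
$\frac{1}{A{\left(E{\left(0 \right)},-27 \right)} - 4626} = \frac{1}{\left(86 + 1 \left(-27\right)\right) - 4626} = \frac{1}{\left(86 - 27\right) - 4626} = \frac{1}{59 - 4626} = \frac{1}{-4567} = - \frac{1}{4567}$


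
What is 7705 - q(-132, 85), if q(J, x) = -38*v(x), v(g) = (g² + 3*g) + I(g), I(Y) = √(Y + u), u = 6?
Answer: 291945 + 38*√91 ≈ 2.9231e+5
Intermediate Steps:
I(Y) = √(6 + Y) (I(Y) = √(Y + 6) = √(6 + Y))
v(g) = g² + √(6 + g) + 3*g (v(g) = (g² + 3*g) + √(6 + g) = g² + √(6 + g) + 3*g)
q(J, x) = -114*x - 38*x² - 38*√(6 + x) (q(J, x) = -38*(x² + √(6 + x) + 3*x) = -114*x - 38*x² - 38*√(6 + x))
7705 - q(-132, 85) = 7705 - (-114*85 - 38*85² - 38*√(6 + 85)) = 7705 - (-9690 - 38*7225 - 38*√91) = 7705 - (-9690 - 274550 - 38*√91) = 7705 - (-284240 - 38*√91) = 7705 + (284240 + 38*√91) = 291945 + 38*√91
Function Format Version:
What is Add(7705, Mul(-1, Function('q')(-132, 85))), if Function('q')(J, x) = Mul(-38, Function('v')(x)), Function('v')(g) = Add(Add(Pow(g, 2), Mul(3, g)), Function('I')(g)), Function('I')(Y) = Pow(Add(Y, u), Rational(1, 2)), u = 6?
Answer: Add(291945, Mul(38, Pow(91, Rational(1, 2)))) ≈ 2.9231e+5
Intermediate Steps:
Function('I')(Y) = Pow(Add(6, Y), Rational(1, 2)) (Function('I')(Y) = Pow(Add(Y, 6), Rational(1, 2)) = Pow(Add(6, Y), Rational(1, 2)))
Function('v')(g) = Add(Pow(g, 2), Pow(Add(6, g), Rational(1, 2)), Mul(3, g)) (Function('v')(g) = Add(Add(Pow(g, 2), Mul(3, g)), Pow(Add(6, g), Rational(1, 2))) = Add(Pow(g, 2), Pow(Add(6, g), Rational(1, 2)), Mul(3, g)))
Function('q')(J, x) = Add(Mul(-114, x), Mul(-38, Pow(x, 2)), Mul(-38, Pow(Add(6, x), Rational(1, 2)))) (Function('q')(J, x) = Mul(-38, Add(Pow(x, 2), Pow(Add(6, x), Rational(1, 2)), Mul(3, x))) = Add(Mul(-114, x), Mul(-38, Pow(x, 2)), Mul(-38, Pow(Add(6, x), Rational(1, 2)))))
Add(7705, Mul(-1, Function('q')(-132, 85))) = Add(7705, Mul(-1, Add(Mul(-114, 85), Mul(-38, Pow(85, 2)), Mul(-38, Pow(Add(6, 85), Rational(1, 2)))))) = Add(7705, Mul(-1, Add(-9690, Mul(-38, 7225), Mul(-38, Pow(91, Rational(1, 2)))))) = Add(7705, Mul(-1, Add(-9690, -274550, Mul(-38, Pow(91, Rational(1, 2)))))) = Add(7705, Mul(-1, Add(-284240, Mul(-38, Pow(91, Rational(1, 2)))))) = Add(7705, Add(284240, Mul(38, Pow(91, Rational(1, 2))))) = Add(291945, Mul(38, Pow(91, Rational(1, 2))))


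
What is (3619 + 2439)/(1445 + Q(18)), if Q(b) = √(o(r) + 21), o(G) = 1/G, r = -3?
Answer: 26261430/6264013 - 6058*√186/6264013 ≈ 4.1792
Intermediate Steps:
Q(b) = √186/3 (Q(b) = √(1/(-3) + 21) = √(-⅓ + 21) = √(62/3) = √186/3)
(3619 + 2439)/(1445 + Q(18)) = (3619 + 2439)/(1445 + √186/3) = 6058/(1445 + √186/3)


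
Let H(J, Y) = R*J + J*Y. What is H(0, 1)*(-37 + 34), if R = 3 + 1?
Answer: 0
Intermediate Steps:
R = 4
H(J, Y) = 4*J + J*Y
H(0, 1)*(-37 + 34) = (0*(4 + 1))*(-37 + 34) = (0*5)*(-3) = 0*(-3) = 0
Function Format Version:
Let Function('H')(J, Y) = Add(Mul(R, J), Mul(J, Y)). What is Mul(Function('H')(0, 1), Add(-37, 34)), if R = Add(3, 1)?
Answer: 0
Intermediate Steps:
R = 4
Function('H')(J, Y) = Add(Mul(4, J), Mul(J, Y))
Mul(Function('H')(0, 1), Add(-37, 34)) = Mul(Mul(0, Add(4, 1)), Add(-37, 34)) = Mul(Mul(0, 5), -3) = Mul(0, -3) = 0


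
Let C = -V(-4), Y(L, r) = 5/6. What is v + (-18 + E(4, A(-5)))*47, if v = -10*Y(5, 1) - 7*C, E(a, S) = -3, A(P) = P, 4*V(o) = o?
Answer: -3007/3 ≈ -1002.3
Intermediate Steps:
V(o) = o/4
Y(L, r) = 5/6 (Y(L, r) = 5*(1/6) = 5/6)
C = 1 (C = -(-4)/4 = -1*(-1) = 1)
v = -46/3 (v = -10*5/6 - 7*1 = -25/3 - 7 = -46/3 ≈ -15.333)
v + (-18 + E(4, A(-5)))*47 = -46/3 + (-18 - 3)*47 = -46/3 - 21*47 = -46/3 - 987 = -3007/3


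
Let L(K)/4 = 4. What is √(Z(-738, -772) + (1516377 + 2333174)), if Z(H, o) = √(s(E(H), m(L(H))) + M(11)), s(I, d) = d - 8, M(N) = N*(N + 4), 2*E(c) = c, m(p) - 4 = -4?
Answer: √(3849551 + √157) ≈ 1962.0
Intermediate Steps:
L(K) = 16 (L(K) = 4*4 = 16)
m(p) = 0 (m(p) = 4 - 4 = 0)
E(c) = c/2
M(N) = N*(4 + N)
s(I, d) = -8 + d
Z(H, o) = √157 (Z(H, o) = √((-8 + 0) + 11*(4 + 11)) = √(-8 + 11*15) = √(-8 + 165) = √157)
√(Z(-738, -772) + (1516377 + 2333174)) = √(√157 + (1516377 + 2333174)) = √(√157 + 3849551) = √(3849551 + √157)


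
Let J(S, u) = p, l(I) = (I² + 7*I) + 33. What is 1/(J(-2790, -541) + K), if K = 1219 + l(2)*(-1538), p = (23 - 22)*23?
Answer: -1/77196 ≈ -1.2954e-5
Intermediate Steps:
l(I) = 33 + I² + 7*I
p = 23 (p = 1*23 = 23)
J(S, u) = 23
K = -77219 (K = 1219 + (33 + 2² + 7*2)*(-1538) = 1219 + (33 + 4 + 14)*(-1538) = 1219 + 51*(-1538) = 1219 - 78438 = -77219)
1/(J(-2790, -541) + K) = 1/(23 - 77219) = 1/(-77196) = -1/77196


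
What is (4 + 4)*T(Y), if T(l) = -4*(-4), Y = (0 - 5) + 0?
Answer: 128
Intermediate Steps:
Y = -5 (Y = -5 + 0 = -5)
T(l) = 16
(4 + 4)*T(Y) = (4 + 4)*16 = 8*16 = 128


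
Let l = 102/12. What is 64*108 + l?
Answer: 13841/2 ≈ 6920.5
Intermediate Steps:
l = 17/2 (l = 102*(1/12) = 17/2 ≈ 8.5000)
64*108 + l = 64*108 + 17/2 = 6912 + 17/2 = 13841/2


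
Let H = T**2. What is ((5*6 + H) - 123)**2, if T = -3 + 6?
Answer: 7056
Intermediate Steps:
T = 3
H = 9 (H = 3**2 = 9)
((5*6 + H) - 123)**2 = ((5*6 + 9) - 123)**2 = ((30 + 9) - 123)**2 = (39 - 123)**2 = (-84)**2 = 7056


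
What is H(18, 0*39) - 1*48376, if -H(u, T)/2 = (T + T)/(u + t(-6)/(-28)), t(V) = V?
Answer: -48376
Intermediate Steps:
H(u, T) = -4*T/(3/14 + u) (H(u, T) = -2*(T + T)/(u - 6/(-28)) = -2*2*T/(u - 6*(-1/28)) = -2*2*T/(u + 3/14) = -2*2*T/(3/14 + u) = -4*T/(3/14 + u))
H(18, 0*39) - 1*48376 = -56*0*39/(3 + 14*18) - 1*48376 = -56*0/(3 + 252) - 48376 = -56*0/255 - 48376 = -56*0*1/255 - 48376 = 0 - 48376 = -48376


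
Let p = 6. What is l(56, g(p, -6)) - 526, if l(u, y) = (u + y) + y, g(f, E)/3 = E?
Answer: -506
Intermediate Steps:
g(f, E) = 3*E
l(u, y) = u + 2*y
l(56, g(p, -6)) - 526 = (56 + 2*(3*(-6))) - 526 = (56 + 2*(-18)) - 526 = (56 - 36) - 526 = 20 - 526 = -506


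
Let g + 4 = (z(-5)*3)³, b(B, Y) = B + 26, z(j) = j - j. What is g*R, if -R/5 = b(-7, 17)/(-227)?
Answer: -380/227 ≈ -1.6740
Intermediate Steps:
z(j) = 0
b(B, Y) = 26 + B
g = -4 (g = -4 + (0*3)³ = -4 + 0³ = -4 + 0 = -4)
R = 95/227 (R = -5*(26 - 7)/(-227) = -95*(-1)/227 = -5*(-19/227) = 95/227 ≈ 0.41850)
g*R = -4*95/227 = -380/227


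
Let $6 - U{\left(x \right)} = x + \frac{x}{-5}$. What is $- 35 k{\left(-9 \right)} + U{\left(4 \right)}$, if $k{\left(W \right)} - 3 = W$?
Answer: $\frac{1064}{5} \approx 212.8$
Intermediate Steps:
$k{\left(W \right)} = 3 + W$
$U{\left(x \right)} = 6 - \frac{4 x}{5}$ ($U{\left(x \right)} = 6 - \left(x + \frac{x}{-5}\right) = 6 - \left(x + x \left(- \frac{1}{5}\right)\right) = 6 - \left(x - \frac{x}{5}\right) = 6 - \frac{4 x}{5}$)
$- 35 k{\left(-9 \right)} + U{\left(4 \right)} = - 35 \left(3 - 9\right) + \left(6 - \frac{16}{5}\right) = \left(-35\right) \left(-6\right) + \left(6 - \frac{16}{5}\right) = 210 + \frac{14}{5} = \frac{1064}{5}$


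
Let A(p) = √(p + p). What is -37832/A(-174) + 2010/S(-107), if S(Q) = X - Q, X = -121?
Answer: -1005/7 + 18916*I*√87/87 ≈ -143.57 + 2028.0*I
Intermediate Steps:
A(p) = √2*√p (A(p) = √(2*p) = √2*√p)
S(Q) = -121 - Q
-37832/A(-174) + 2010/S(-107) = -37832*(-I*√87/174) + 2010/(-121 - 1*(-107)) = -37832*(-I*√87/174) + 2010/(-121 + 107) = -37832*(-I*√87/174) + 2010/(-14) = -(-18916)*I*√87/87 + 2010*(-1/14) = 18916*I*√87/87 - 1005/7 = -1005/7 + 18916*I*√87/87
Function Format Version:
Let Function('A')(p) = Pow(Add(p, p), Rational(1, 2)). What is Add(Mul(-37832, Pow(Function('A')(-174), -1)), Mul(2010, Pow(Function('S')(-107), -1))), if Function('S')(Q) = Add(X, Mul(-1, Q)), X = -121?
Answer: Add(Rational(-1005, 7), Mul(Rational(18916, 87), I, Pow(87, Rational(1, 2)))) ≈ Add(-143.57, Mul(2028.0, I))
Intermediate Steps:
Function('A')(p) = Mul(Pow(2, Rational(1, 2)), Pow(p, Rational(1, 2))) (Function('A')(p) = Pow(Mul(2, p), Rational(1, 2)) = Mul(Pow(2, Rational(1, 2)), Pow(p, Rational(1, 2))))
Function('S')(Q) = Add(-121, Mul(-1, Q))
Add(Mul(-37832, Pow(Function('A')(-174), -1)), Mul(2010, Pow(Function('S')(-107), -1))) = Add(Mul(-37832, Pow(Mul(Pow(2, Rational(1, 2)), Pow(-174, Rational(1, 2))), -1)), Mul(2010, Pow(Add(-121, Mul(-1, -107)), -1))) = Add(Mul(-37832, Pow(Mul(Pow(2, Rational(1, 2)), Mul(I, Pow(174, Rational(1, 2)))), -1)), Mul(2010, Pow(Add(-121, 107), -1))) = Add(Mul(-37832, Pow(Mul(2, I, Pow(87, Rational(1, 2))), -1)), Mul(2010, Pow(-14, -1))) = Add(Mul(-37832, Mul(Rational(-1, 174), I, Pow(87, Rational(1, 2)))), Mul(2010, Rational(-1, 14))) = Add(Mul(Rational(18916, 87), I, Pow(87, Rational(1, 2))), Rational(-1005, 7)) = Add(Rational(-1005, 7), Mul(Rational(18916, 87), I, Pow(87, Rational(1, 2))))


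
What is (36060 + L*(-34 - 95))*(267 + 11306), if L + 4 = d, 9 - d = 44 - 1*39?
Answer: 417322380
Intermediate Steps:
d = 4 (d = 9 - (44 - 1*39) = 9 - (44 - 39) = 9 - 1*5 = 9 - 5 = 4)
L = 0 (L = -4 + 4 = 0)
(36060 + L*(-34 - 95))*(267 + 11306) = (36060 + 0*(-34 - 95))*(267 + 11306) = (36060 + 0*(-129))*11573 = (36060 + 0)*11573 = 36060*11573 = 417322380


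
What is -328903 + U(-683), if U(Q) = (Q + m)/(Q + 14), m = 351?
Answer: -220035775/669 ≈ -3.2890e+5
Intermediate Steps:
U(Q) = (351 + Q)/(14 + Q) (U(Q) = (Q + 351)/(Q + 14) = (351 + Q)/(14 + Q))
-328903 + U(-683) = -328903 + (351 - 683)/(14 - 683) = -328903 - 332/(-669) = -328903 - 1/669*(-332) = -328903 + 332/669 = -220035775/669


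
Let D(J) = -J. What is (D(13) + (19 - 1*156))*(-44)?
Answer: 6600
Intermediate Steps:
(D(13) + (19 - 1*156))*(-44) = (-1*13 + (19 - 1*156))*(-44) = (-13 + (19 - 156))*(-44) = (-13 - 137)*(-44) = -150*(-44) = 6600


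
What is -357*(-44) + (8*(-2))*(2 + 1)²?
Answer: 15564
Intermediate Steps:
-357*(-44) + (8*(-2))*(2 + 1)² = 15708 - 16*3² = 15708 - 16*9 = 15708 - 144 = 15564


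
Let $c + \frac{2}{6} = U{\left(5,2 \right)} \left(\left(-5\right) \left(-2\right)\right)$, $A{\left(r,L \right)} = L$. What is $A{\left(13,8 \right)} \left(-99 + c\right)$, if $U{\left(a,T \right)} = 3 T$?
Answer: $- \frac{944}{3} \approx -314.67$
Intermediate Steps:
$c = \frac{179}{3}$ ($c = - \frac{1}{3} + 3 \cdot 2 \left(\left(-5\right) \left(-2\right)\right) = - \frac{1}{3} + 6 \cdot 10 = - \frac{1}{3} + 60 = \frac{179}{3} \approx 59.667$)
$A{\left(13,8 \right)} \left(-99 + c\right) = 8 \left(-99 + \frac{179}{3}\right) = 8 \left(- \frac{118}{3}\right) = - \frac{944}{3}$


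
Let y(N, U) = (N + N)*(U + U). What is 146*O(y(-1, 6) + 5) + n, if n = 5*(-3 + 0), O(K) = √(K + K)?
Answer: -15 + 146*I*√38 ≈ -15.0 + 900.0*I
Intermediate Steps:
y(N, U) = 4*N*U (y(N, U) = (2*N)*(2*U) = 4*N*U)
O(K) = √2*√K (O(K) = √(2*K) = √2*√K)
n = -15 (n = 5*(-3) = -15)
146*O(y(-1, 6) + 5) + n = 146*(√2*√(4*(-1)*6 + 5)) - 15 = 146*(√2*√(-24 + 5)) - 15 = 146*(√2*√(-19)) - 15 = 146*(√2*(I*√19)) - 15 = 146*(I*√38) - 15 = 146*I*√38 - 15 = -15 + 146*I*√38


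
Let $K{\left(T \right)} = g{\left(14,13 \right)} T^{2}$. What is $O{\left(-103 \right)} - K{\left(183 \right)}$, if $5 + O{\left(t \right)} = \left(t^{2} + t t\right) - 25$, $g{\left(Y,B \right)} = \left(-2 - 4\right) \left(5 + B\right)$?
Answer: $3638000$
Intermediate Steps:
$g{\left(Y,B \right)} = -30 - 6 B$ ($g{\left(Y,B \right)} = - 6 \left(5 + B\right) = -30 - 6 B$)
$K{\left(T \right)} = - 108 T^{2}$ ($K{\left(T \right)} = \left(-30 - 78\right) T^{2} = - 108 T^{2}$)
$O{\left(t \right)} = -30 + 2 t^{2}$ ($O{\left(t \right)} = -5 - \left(25 - t^{2} - t t\right) = -5 + \left(\left(t^{2} + t^{2}\right) - 25\right) = -5 + \left(2 t^{2} - 25\right) = -5 + \left(-25 + 2 t^{2}\right) = -30 + 2 t^{2}$)
$O{\left(-103 \right)} - K{\left(183 \right)} = \left(-30 + 2 \left(-103\right)^{2}\right) - - 108 \cdot 183^{2} = \left(-30 + 2 \cdot 10609\right) - \left(-108\right) 33489 = \left(-30 + 21218\right) - -3616812 = 21188 + 3616812 = 3638000$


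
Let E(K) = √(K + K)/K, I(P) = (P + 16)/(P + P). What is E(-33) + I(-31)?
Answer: 15/62 - I*√66/33 ≈ 0.24194 - 0.24618*I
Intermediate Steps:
I(P) = (16 + P)/(2*P) (I(P) = (16 + P)/((2*P)) = (16 + P)*(1/(2*P)) = (16 + P)/(2*P))
E(K) = √2/√K (E(K) = √(2*K)/K = (√2*√K)/K = √2/√K)
E(-33) + I(-31) = √2/√(-33) + (½)*(16 - 31)/(-31) = √2*(-I*√33/33) + (½)*(-1/31)*(-15) = -I*√66/33 + 15/62 = 15/62 - I*√66/33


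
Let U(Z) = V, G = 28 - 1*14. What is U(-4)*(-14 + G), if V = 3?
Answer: 0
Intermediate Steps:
G = 14 (G = 28 - 14 = 14)
U(Z) = 3
U(-4)*(-14 + G) = 3*(-14 + 14) = 3*0 = 0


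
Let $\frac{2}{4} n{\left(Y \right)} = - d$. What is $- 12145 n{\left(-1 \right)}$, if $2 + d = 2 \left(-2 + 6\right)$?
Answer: $145740$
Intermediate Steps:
$d = 6$ ($d = -2 + 2 \left(-2 + 6\right) = -2 + 2 \cdot 4 = -2 + 8 = 6$)
$n{\left(Y \right)} = -12$ ($n{\left(Y \right)} = 2 \left(\left(-1\right) 6\right) = 2 \left(-6\right) = -12$)
$- 12145 n{\left(-1 \right)} = \left(-12145\right) \left(-12\right) = 145740$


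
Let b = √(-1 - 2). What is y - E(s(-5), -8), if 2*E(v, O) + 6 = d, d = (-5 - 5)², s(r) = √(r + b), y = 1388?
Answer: 1341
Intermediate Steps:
b = I*√3 (b = √(-3) = I*√3 ≈ 1.732*I)
s(r) = √(r + I*√3)
d = 100 (d = (-10)² = 100)
E(v, O) = 47 (E(v, O) = -3 + (½)*100 = -3 + 50 = 47)
y - E(s(-5), -8) = 1388 - 1*47 = 1388 - 47 = 1341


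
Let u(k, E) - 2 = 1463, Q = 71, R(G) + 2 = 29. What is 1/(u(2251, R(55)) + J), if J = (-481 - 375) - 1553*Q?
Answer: -1/109654 ≈ -9.1196e-6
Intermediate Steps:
R(G) = 27 (R(G) = -2 + 29 = 27)
u(k, E) = 1465 (u(k, E) = 2 + 1463 = 1465)
J = -111119 (J = (-481 - 375) - 1553*71 = -856 - 110263 = -111119)
1/(u(2251, R(55)) + J) = 1/(1465 - 111119) = 1/(-109654) = -1/109654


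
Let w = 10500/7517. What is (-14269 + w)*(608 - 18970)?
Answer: 1969316659426/7517 ≈ 2.6198e+8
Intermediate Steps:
w = 10500/7517 (w = 10500*(1/7517) = 10500/7517 ≈ 1.3968)
(-14269 + w)*(608 - 18970) = (-14269 + 10500/7517)*(608 - 18970) = -107249573/7517*(-18362) = 1969316659426/7517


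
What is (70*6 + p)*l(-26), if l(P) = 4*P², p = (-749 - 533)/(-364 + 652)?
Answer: 10112791/9 ≈ 1.1236e+6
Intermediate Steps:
p = -641/144 (p = -1282/288 = -1282*1/288 = -641/144 ≈ -4.4514)
(70*6 + p)*l(-26) = (70*6 - 641/144)*(4*(-26)²) = (420 - 641/144)*(4*676) = (59839/144)*2704 = 10112791/9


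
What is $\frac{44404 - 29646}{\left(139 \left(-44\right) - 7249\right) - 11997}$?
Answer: $- \frac{7379}{12681} \approx -0.58189$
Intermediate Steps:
$\frac{44404 - 29646}{\left(139 \left(-44\right) - 7249\right) - 11997} = \frac{14758}{\left(-6116 - 7249\right) - 11997} = \frac{14758}{-13365 - 11997} = \frac{14758}{-25362} = 14758 \left(- \frac{1}{25362}\right) = - \frac{7379}{12681}$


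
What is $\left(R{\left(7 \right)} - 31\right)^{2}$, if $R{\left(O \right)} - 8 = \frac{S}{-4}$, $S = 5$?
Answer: $\frac{9409}{16} \approx 588.06$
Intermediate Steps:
$R{\left(O \right)} = \frac{27}{4}$ ($R{\left(O \right)} = 8 + \frac{5}{-4} = 8 + 5 \left(- \frac{1}{4}\right) = 8 - \frac{5}{4} = \frac{27}{4}$)
$\left(R{\left(7 \right)} - 31\right)^{2} = \left(\frac{27}{4} - 31\right)^{2} = \left(- \frac{97}{4}\right)^{2} = \frac{9409}{16}$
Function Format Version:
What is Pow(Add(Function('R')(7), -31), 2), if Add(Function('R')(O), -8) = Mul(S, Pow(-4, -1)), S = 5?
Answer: Rational(9409, 16) ≈ 588.06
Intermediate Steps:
Function('R')(O) = Rational(27, 4) (Function('R')(O) = Add(8, Mul(5, Pow(-4, -1))) = Add(8, Mul(5, Rational(-1, 4))) = Add(8, Rational(-5, 4)) = Rational(27, 4))
Pow(Add(Function('R')(7), -31), 2) = Pow(Add(Rational(27, 4), -31), 2) = Pow(Rational(-97, 4), 2) = Rational(9409, 16)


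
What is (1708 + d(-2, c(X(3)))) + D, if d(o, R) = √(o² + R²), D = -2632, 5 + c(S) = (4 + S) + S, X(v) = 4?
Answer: -924 + √53 ≈ -916.72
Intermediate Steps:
c(S) = -1 + 2*S (c(S) = -5 + ((4 + S) + S) = -5 + (4 + 2*S) = -1 + 2*S)
d(o, R) = √(R² + o²)
(1708 + d(-2, c(X(3)))) + D = (1708 + √((-1 + 2*4)² + (-2)²)) - 2632 = (1708 + √((-1 + 8)² + 4)) - 2632 = (1708 + √(7² + 4)) - 2632 = (1708 + √(49 + 4)) - 2632 = (1708 + √53) - 2632 = -924 + √53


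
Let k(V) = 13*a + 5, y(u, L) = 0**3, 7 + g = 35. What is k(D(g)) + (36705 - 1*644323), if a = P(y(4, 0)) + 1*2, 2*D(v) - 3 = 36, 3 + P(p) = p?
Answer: -607626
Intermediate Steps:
g = 28 (g = -7 + 35 = 28)
y(u, L) = 0
P(p) = -3 + p
D(v) = 39/2 (D(v) = 3/2 + (1/2)*36 = 3/2 + 18 = 39/2)
a = -1 (a = (-3 + 0) + 1*2 = -3 + 2 = -1)
k(V) = -8 (k(V) = 13*(-1) + 5 = -13 + 5 = -8)
k(D(g)) + (36705 - 1*644323) = -8 + (36705 - 1*644323) = -8 + (36705 - 644323) = -8 - 607618 = -607626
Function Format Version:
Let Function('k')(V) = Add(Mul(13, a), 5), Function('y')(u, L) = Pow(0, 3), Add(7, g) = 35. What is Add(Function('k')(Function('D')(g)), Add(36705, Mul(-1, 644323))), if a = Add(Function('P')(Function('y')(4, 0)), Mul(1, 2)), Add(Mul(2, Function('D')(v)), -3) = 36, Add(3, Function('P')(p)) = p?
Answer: -607626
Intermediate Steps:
g = 28 (g = Add(-7, 35) = 28)
Function('y')(u, L) = 0
Function('P')(p) = Add(-3, p)
Function('D')(v) = Rational(39, 2) (Function('D')(v) = Add(Rational(3, 2), Mul(Rational(1, 2), 36)) = Add(Rational(3, 2), 18) = Rational(39, 2))
a = -1 (a = Add(Add(-3, 0), Mul(1, 2)) = Add(-3, 2) = -1)
Function('k')(V) = -8 (Function('k')(V) = Add(Mul(13, -1), 5) = Add(-13, 5) = -8)
Add(Function('k')(Function('D')(g)), Add(36705, Mul(-1, 644323))) = Add(-8, Add(36705, Mul(-1, 644323))) = Add(-8, Add(36705, -644323)) = Add(-8, -607618) = -607626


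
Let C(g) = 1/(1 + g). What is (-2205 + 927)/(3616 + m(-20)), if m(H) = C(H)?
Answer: -8094/22901 ≈ -0.35343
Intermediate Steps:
m(H) = 1/(1 + H)
(-2205 + 927)/(3616 + m(-20)) = (-2205 + 927)/(3616 + 1/(1 - 20)) = -1278/(3616 + 1/(-19)) = -1278/(3616 - 1/19) = -1278/68703/19 = -1278*19/68703 = -8094/22901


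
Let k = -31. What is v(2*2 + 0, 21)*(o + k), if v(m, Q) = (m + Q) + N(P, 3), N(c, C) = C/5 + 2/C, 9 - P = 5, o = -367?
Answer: -156812/15 ≈ -10454.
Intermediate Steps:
P = 4 (P = 9 - 1*5 = 9 - 5 = 4)
N(c, C) = 2/C + C/5 (N(c, C) = C*(⅕) + 2/C = C/5 + 2/C = 2/C + C/5)
v(m, Q) = 19/15 + Q + m (v(m, Q) = (m + Q) + (2/3 + (⅕)*3) = (Q + m) + (2*(⅓) + ⅗) = (Q + m) + (⅔ + ⅗) = (Q + m) + 19/15 = 19/15 + Q + m)
v(2*2 + 0, 21)*(o + k) = (19/15 + 21 + (2*2 + 0))*(-367 - 31) = (19/15 + 21 + (4 + 0))*(-398) = (19/15 + 21 + 4)*(-398) = (394/15)*(-398) = -156812/15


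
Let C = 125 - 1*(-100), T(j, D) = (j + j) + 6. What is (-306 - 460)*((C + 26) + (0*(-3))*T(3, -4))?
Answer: -192266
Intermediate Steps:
T(j, D) = 6 + 2*j (T(j, D) = 2*j + 6 = 6 + 2*j)
C = 225 (C = 125 + 100 = 225)
(-306 - 460)*((C + 26) + (0*(-3))*T(3, -4)) = (-306 - 460)*((225 + 26) + (0*(-3))*(6 + 2*3)) = -766*(251 + 0*(6 + 6)) = -766*(251 + 0*12) = -766*(251 + 0) = -766*251 = -192266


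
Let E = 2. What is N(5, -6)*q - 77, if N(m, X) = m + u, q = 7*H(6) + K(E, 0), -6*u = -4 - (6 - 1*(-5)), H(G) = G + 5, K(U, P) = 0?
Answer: 1001/2 ≈ 500.50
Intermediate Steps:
H(G) = 5 + G
u = 5/2 (u = -(-4 - (6 - 1*(-5)))/6 = -(-4 - (6 + 5))/6 = -(-4 - 1*11)/6 = -(-4 - 11)/6 = -1/6*(-15) = 5/2 ≈ 2.5000)
q = 77 (q = 7*(5 + 6) + 0 = 7*11 + 0 = 77 + 0 = 77)
N(m, X) = 5/2 + m (N(m, X) = m + 5/2 = 5/2 + m)
N(5, -6)*q - 77 = (5/2 + 5)*77 - 77 = (15/2)*77 - 77 = 1155/2 - 77 = 1001/2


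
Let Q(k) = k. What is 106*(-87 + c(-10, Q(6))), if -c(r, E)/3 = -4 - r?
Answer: -11130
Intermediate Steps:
c(r, E) = 12 + 3*r (c(r, E) = -3*(-4 - r) = 12 + 3*r)
106*(-87 + c(-10, Q(6))) = 106*(-87 + (12 + 3*(-10))) = 106*(-87 + (12 - 30)) = 106*(-87 - 18) = 106*(-105) = -11130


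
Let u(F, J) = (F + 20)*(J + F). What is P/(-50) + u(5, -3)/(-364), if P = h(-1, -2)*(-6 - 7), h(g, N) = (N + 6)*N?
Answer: -10089/4550 ≈ -2.2174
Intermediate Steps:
h(g, N) = N*(6 + N) (h(g, N) = (6 + N)*N = N*(6 + N))
u(F, J) = (20 + F)*(F + J)
P = 104 (P = (-2*(6 - 2))*(-6 - 7) = -2*4*(-13) = -8*(-13) = 104)
P/(-50) + u(5, -3)/(-364) = 104/(-50) + (5**2 + 20*5 + 20*(-3) + 5*(-3))/(-364) = 104*(-1/50) + (25 + 100 - 60 - 15)*(-1/364) = -52/25 + 50*(-1/364) = -52/25 - 25/182 = -10089/4550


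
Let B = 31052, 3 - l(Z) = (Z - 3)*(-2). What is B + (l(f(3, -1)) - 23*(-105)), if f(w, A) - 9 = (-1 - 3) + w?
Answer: 33480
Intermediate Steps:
f(w, A) = 5 + w (f(w, A) = 9 + ((-1 - 3) + w) = 9 + (-4 + w) = 5 + w)
l(Z) = -3 + 2*Z (l(Z) = 3 - (Z - 3)*(-2) = 3 - (-3 + Z)*(-2) = 3 - (6 - 2*Z) = 3 + (-6 + 2*Z) = -3 + 2*Z)
B + (l(f(3, -1)) - 23*(-105)) = 31052 + ((-3 + 2*(5 + 3)) - 23*(-105)) = 31052 + ((-3 + 2*8) + 2415) = 31052 + ((-3 + 16) + 2415) = 31052 + (13 + 2415) = 31052 + 2428 = 33480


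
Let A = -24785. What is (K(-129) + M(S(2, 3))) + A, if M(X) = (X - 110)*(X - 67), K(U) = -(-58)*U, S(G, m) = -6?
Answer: -23799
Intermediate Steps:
K(U) = 58*U
M(X) = (-110 + X)*(-67 + X)
(K(-129) + M(S(2, 3))) + A = (58*(-129) + (7370 + (-6)² - 177*(-6))) - 24785 = (-7482 + (7370 + 36 + 1062)) - 24785 = (-7482 + 8468) - 24785 = 986 - 24785 = -23799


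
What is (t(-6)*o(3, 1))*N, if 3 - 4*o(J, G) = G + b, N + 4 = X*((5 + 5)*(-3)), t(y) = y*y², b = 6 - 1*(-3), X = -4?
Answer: 43848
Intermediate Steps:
b = 9 (b = 6 + 3 = 9)
t(y) = y³
N = 116 (N = -4 - 4*(5 + 5)*(-3) = -4 - 40*(-3) = -4 - 4*(-30) = -4 + 120 = 116)
o(J, G) = -3/2 - G/4 (o(J, G) = ¾ - (G + 9)/4 = ¾ - (9 + G)/4 = ¾ + (-9/4 - G/4) = -3/2 - G/4)
(t(-6)*o(3, 1))*N = ((-6)³*(-3/2 - ¼*1))*116 = -216*(-3/2 - ¼)*116 = -216*(-7/4)*116 = 378*116 = 43848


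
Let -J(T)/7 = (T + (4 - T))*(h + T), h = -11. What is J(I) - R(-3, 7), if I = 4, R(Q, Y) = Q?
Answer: 199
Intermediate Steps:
J(T) = 308 - 28*T (J(T) = -7*(T + (4 - T))*(-11 + T) = -28*(-11 + T) = -7*(-44 + 4*T) = 308 - 28*T)
J(I) - R(-3, 7) = (308 - 28*4) - 1*(-3) = (308 - 112) + 3 = 196 + 3 = 199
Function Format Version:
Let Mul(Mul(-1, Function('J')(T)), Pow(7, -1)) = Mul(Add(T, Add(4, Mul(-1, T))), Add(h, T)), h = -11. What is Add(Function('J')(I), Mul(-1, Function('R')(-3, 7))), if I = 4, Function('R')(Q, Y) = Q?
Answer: 199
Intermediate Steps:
Function('J')(T) = Add(308, Mul(-28, T)) (Function('J')(T) = Mul(-7, Mul(Add(T, Add(4, Mul(-1, T))), Add(-11, T))) = Mul(-7, Mul(4, Add(-11, T))) = Mul(-7, Add(-44, Mul(4, T))) = Add(308, Mul(-28, T)))
Add(Function('J')(I), Mul(-1, Function('R')(-3, 7))) = Add(Add(308, Mul(-28, 4)), Mul(-1, -3)) = Add(Add(308, -112), 3) = Add(196, 3) = 199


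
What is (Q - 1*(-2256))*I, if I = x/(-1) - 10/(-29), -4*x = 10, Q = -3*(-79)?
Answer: 411345/58 ≈ 7092.2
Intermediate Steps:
Q = 237
x = -5/2 (x = -¼*10 = -5/2 ≈ -2.5000)
I = 165/58 (I = -5/2/(-1) - 10/(-29) = -5/2*(-1) - 10*(-1/29) = 5/2 + 10/29 = 165/58 ≈ 2.8448)
(Q - 1*(-2256))*I = (237 - 1*(-2256))*(165/58) = (237 + 2256)*(165/58) = 2493*(165/58) = 411345/58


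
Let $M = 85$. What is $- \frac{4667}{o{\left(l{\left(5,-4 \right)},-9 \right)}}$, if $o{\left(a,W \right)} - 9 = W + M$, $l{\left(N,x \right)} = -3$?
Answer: $- \frac{4667}{85} \approx -54.906$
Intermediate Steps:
$o{\left(a,W \right)} = 94 + W$ ($o{\left(a,W \right)} = 9 + \left(W + 85\right) = 9 + \left(85 + W\right) = 94 + W$)
$- \frac{4667}{o{\left(l{\left(5,-4 \right)},-9 \right)}} = - \frac{4667}{94 - 9} = - \frac{4667}{85}$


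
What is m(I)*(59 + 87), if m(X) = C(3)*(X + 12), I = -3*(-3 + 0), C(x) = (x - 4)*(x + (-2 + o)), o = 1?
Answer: -6132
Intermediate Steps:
C(x) = (-1 + x)*(-4 + x) (C(x) = (x - 4)*(x + (-2 + 1)) = (-4 + x)*(x - 1) = (-4 + x)*(-1 + x) = (-1 + x)*(-4 + x))
I = 9 (I = -3*(-3) = 9)
m(X) = -24 - 2*X (m(X) = (4 + 3² - 5*3)*(X + 12) = (4 + 9 - 15)*(12 + X) = -2*(12 + X) = -24 - 2*X)
m(I)*(59 + 87) = (-24 - 2*9)*(59 + 87) = (-24 - 18)*146 = -42*146 = -6132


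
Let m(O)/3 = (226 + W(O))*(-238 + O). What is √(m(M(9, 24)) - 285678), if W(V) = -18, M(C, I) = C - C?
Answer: I*√434190 ≈ 658.93*I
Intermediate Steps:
M(C, I) = 0
m(O) = -148512 + 624*O (m(O) = 3*((226 - 18)*(-238 + O)) = 3*(208*(-238 + O)) = 3*(-49504 + 208*O) = -148512 + 624*O)
√(m(M(9, 24)) - 285678) = √((-148512 + 624*0) - 285678) = √((-148512 + 0) - 285678) = √(-148512 - 285678) = √(-434190) = I*√434190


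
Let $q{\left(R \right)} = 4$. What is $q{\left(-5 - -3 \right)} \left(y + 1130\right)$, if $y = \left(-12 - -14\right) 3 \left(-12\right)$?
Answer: $4232$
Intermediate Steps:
$y = -72$ ($y = \left(-12 + 14\right) \left(-36\right) = 2 \left(-36\right) = -72$)
$q{\left(-5 - -3 \right)} \left(y + 1130\right) = 4 \left(-72 + 1130\right) = 4 \cdot 1058 = 4232$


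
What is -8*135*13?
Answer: -14040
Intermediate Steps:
-8*135*13 = -1080*13 = -14040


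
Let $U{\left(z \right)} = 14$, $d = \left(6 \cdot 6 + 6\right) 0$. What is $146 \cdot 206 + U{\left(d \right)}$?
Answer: $30090$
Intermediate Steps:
$d = 0$ ($d = \left(36 + 6\right) 0 = 42 \cdot 0 = 0$)
$146 \cdot 206 + U{\left(d \right)} = 146 \cdot 206 + 14 = 30076 + 14 = 30090$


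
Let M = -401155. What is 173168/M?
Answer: -173168/401155 ≈ -0.43167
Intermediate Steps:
173168/M = 173168/(-401155) = 173168*(-1/401155) = -173168/401155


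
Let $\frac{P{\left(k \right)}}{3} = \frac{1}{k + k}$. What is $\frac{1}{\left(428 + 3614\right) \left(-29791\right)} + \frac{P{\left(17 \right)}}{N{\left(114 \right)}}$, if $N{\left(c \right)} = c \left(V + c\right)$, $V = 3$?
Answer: $\frac{60132029}{9101223309204} \approx 6.607 \cdot 10^{-6}$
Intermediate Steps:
$P{\left(k \right)} = \frac{3}{2 k}$ ($P{\left(k \right)} = \frac{3}{k + k} = \frac{3}{2 k}$)
$N{\left(c \right)} = c \left(3 + c\right)$
$\frac{1}{\left(428 + 3614\right) \left(-29791\right)} + \frac{P{\left(17 \right)}}{N{\left(114 \right)}} = \frac{1}{\left(428 + 3614\right) \left(-29791\right)} + \frac{\frac{3}{2} \cdot \frac{1}{17}}{114 \left(3 + 114\right)} = \frac{1}{4042} \left(- \frac{1}{29791}\right) + \frac{\frac{3}{2} \cdot \frac{1}{17}}{114 \cdot 117} = \frac{1}{4042} \left(- \frac{1}{29791}\right) + \frac{3}{34 \cdot 13338} = - \frac{1}{120415222} + \frac{3}{34} \cdot \frac{1}{13338} = - \frac{1}{120415222} + \frac{1}{151164} = \frac{60132029}{9101223309204}$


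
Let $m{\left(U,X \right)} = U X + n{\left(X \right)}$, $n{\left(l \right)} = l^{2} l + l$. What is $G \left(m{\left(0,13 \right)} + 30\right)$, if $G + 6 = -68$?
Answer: $-165760$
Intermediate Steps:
$n{\left(l \right)} = l + l^{3}$ ($n{\left(l \right)} = l^{3} + l = l + l^{3}$)
$m{\left(U,X \right)} = X + X^{3} + U X$ ($m{\left(U,X \right)} = U X + \left(X + X^{3}\right) = X + X^{3} + U X$)
$G = -74$ ($G = -6 - 68 = -74$)
$G \left(m{\left(0,13 \right)} + 30\right) = - 74 \left(13 \left(1 + 0 + 13^{2}\right) + 30\right) = - 74 \left(13 \left(1 + 0 + 169\right) + 30\right) = - 74 \left(13 \cdot 170 + 30\right) = - 74 \left(2210 + 30\right) = \left(-74\right) 2240 = -165760$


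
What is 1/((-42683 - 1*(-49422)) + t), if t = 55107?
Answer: 1/61846 ≈ 1.6169e-5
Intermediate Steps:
1/((-42683 - 1*(-49422)) + t) = 1/((-42683 - 1*(-49422)) + 55107) = 1/((-42683 + 49422) + 55107) = 1/(6739 + 55107) = 1/61846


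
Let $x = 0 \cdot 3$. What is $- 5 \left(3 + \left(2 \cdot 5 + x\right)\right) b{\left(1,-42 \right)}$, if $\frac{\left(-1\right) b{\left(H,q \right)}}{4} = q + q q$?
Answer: $447720$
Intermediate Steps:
$b{\left(H,q \right)} = - 4 q - 4 q^{2}$ ($b{\left(H,q \right)} = - 4 \left(q + q q\right) = - 4 \left(q + q^{2}\right) = - 4 q - 4 q^{2}$)
$x = 0$
$- 5 \left(3 + \left(2 \cdot 5 + x\right)\right) b{\left(1,-42 \right)} = - 5 \left(3 + \left(2 \cdot 5 + 0\right)\right) \left(\left(-4\right) \left(-42\right) \left(1 - 42\right)\right) = - 5 \left(3 + \left(10 + 0\right)\right) \left(\left(-4\right) \left(-42\right) \left(-41\right)\right) = - 5 \left(3 + 10\right) \left(-6888\right) = \left(-5\right) 13 \left(-6888\right) = \left(-65\right) \left(-6888\right) = 447720$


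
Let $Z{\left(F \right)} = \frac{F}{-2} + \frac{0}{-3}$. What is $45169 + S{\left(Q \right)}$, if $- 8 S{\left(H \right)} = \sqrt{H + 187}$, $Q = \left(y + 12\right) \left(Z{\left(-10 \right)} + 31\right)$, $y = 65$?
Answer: $45169 - \frac{\sqrt{2959}}{8} \approx 45162.0$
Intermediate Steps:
$Z{\left(F \right)} = - \frac{F}{2}$ ($Z{\left(F \right)} = F \left(- \frac{1}{2}\right) + 0 \left(- \frac{1}{3}\right) = - \frac{F}{2} + 0 = - \frac{F}{2}$)
$Q = 2772$ ($Q = \left(65 + 12\right) \left(\left(- \frac{1}{2}\right) \left(-10\right) + 31\right) = 77 \left(5 + 31\right) = 77 \cdot 36 = 2772$)
$S{\left(H \right)} = - \frac{\sqrt{187 + H}}{8}$ ($S{\left(H \right)} = - \frac{\sqrt{H + 187}}{8} = - \frac{\sqrt{187 + H}}{8}$)
$45169 + S{\left(Q \right)} = 45169 - \frac{\sqrt{187 + 2772}}{8} = 45169 - \frac{\sqrt{2959}}{8}$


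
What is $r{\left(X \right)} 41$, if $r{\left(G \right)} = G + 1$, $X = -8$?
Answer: $-287$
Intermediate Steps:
$r{\left(G \right)} = 1 + G$
$r{\left(X \right)} 41 = \left(1 - 8\right) 41 = \left(-7\right) 41 = -287$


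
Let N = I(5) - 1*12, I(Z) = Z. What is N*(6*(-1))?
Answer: 42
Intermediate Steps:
N = -7 (N = 5 - 1*12 = 5 - 12 = -7)
N*(6*(-1)) = -42*(-1) = -7*(-6) = 42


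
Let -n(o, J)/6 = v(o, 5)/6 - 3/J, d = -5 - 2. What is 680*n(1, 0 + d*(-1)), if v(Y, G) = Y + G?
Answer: -16320/7 ≈ -2331.4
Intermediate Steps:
d = -7
v(Y, G) = G + Y
n(o, J) = -5 - o + 18/J (n(o, J) = -6*((5 + o)/6 - 3/J) = -6*((5 + o)*(⅙) - 3/J) = -6*((⅚ + o/6) - 3/J) = -6*(⅚ - 3/J + o/6) = -5 - o + 18/J)
680*n(1, 0 + d*(-1)) = 680*(-5 - 1*1 + 18/(0 - 7*(-1))) = 680*(-5 - 1 + 18/(0 + 7)) = 680*(-5 - 1 + 18/7) = 680*(-24/7) = -16320/7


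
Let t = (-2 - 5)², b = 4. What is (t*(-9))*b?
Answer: -1764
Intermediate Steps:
t = 49 (t = (-7)² = 49)
(t*(-9))*b = (49*(-9))*4 = -441*4 = -1764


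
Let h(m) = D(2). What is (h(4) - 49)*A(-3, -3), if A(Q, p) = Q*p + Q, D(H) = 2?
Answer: -282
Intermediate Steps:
h(m) = 2
A(Q, p) = Q + Q*p
(h(4) - 49)*A(-3, -3) = (2 - 49)*(-3*(1 - 3)) = -(-141)*(-2) = -47*6 = -282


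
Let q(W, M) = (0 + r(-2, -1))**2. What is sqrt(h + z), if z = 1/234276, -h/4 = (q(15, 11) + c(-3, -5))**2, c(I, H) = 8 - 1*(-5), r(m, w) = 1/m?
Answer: 4*I*sqrt(150559228470)/58569 ≈ 26.5*I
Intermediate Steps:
q(W, M) = 1/4 (q(W, M) = (0 + 1/(-2))**2 = (0 - 1/2)**2 = (-1/2)**2 = 1/4)
c(I, H) = 13 (c(I, H) = 8 + 5 = 13)
h = -2809/4 (h = -4*(1/4 + 13)**2 = -4*(53/4)**2 = -4*2809/16 = -2809/4 ≈ -702.25)
z = 1/234276 ≈ 4.2685e-6
sqrt(h + z) = sqrt(-2809/4 + 1/234276) = sqrt(-41130080/58569) = 4*I*sqrt(150559228470)/58569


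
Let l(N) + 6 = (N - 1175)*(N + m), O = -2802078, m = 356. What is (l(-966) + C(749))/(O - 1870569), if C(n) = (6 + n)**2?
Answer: -625343/1557549 ≈ -0.40149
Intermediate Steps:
l(N) = -6 + (-1175 + N)*(356 + N) (l(N) = -6 + (N - 1175)*(N + 356) = -6 + (-1175 + N)*(356 + N))
(l(-966) + C(749))/(O - 1870569) = ((-418306 + (-966)**2 - 819*(-966)) + (6 + 749)**2)/(-2802078 - 1870569) = ((-418306 + 933156 + 791154) + 755**2)/(-4672647) = (1306004 + 570025)*(-1/4672647) = 1876029*(-1/4672647) = -625343/1557549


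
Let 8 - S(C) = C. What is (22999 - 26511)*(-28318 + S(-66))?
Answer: 99192928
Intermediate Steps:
S(C) = 8 - C
(22999 - 26511)*(-28318 + S(-66)) = (22999 - 26511)*(-28318 + (8 - 1*(-66))) = -3512*(-28318 + (8 + 66)) = -3512*(-28318 + 74) = -3512*(-28244) = 99192928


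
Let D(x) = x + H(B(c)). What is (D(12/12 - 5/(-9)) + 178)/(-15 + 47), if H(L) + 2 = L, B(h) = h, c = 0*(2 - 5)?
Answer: 799/144 ≈ 5.5486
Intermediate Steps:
c = 0 (c = 0*(-3) = 0)
H(L) = -2 + L
D(x) = -2 + x (D(x) = x + (-2 + 0) = x - 2 = -2 + x)
(D(12/12 - 5/(-9)) + 178)/(-15 + 47) = ((-2 + (12/12 - 5/(-9))) + 178)/(-15 + 47) = ((-2 + (12*(1/12) - 5*(-1/9))) + 178)/32 = ((-2 + (1 + 5/9)) + 178)*(1/32) = ((-2 + 14/9) + 178)*(1/32) = (-4/9 + 178)*(1/32) = (1598/9)*(1/32) = 799/144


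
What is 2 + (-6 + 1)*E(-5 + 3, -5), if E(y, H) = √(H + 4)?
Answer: 2 - 5*I ≈ 2.0 - 5.0*I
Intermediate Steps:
E(y, H) = √(4 + H)
2 + (-6 + 1)*E(-5 + 3, -5) = 2 + (-6 + 1)*√(4 - 5) = 2 - 5*I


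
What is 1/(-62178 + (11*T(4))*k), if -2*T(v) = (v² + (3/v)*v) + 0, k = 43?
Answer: -2/133343 ≈ -1.4999e-5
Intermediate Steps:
T(v) = -3/2 - v²/2 (T(v) = -((v² + (3/v)*v) + 0)/2 = -((v² + 3) + 0)/2 = -((3 + v²) + 0)/2 = -(3 + v²)/2 = -3/2 - v²/2)
1/(-62178 + (11*T(4))*k) = 1/(-62178 + (11*(-3/2 - ½*4²))*43) = 1/(-62178 + (11*(-3/2 - ½*16))*43) = 1/(-62178 + (11*(-3/2 - 8))*43) = 1/(-62178 + (11*(-19/2))*43) = 1/(-62178 - 209/2*43) = 1/(-62178 - 8987/2) = 1/(-133343/2) = -2/133343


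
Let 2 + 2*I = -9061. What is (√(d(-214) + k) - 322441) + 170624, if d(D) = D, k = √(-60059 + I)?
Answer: -151817 + √(-856 + 2*I*√258362)/2 ≈ -1.5181e+5 + 16.526*I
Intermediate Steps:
I = -9063/2 (I = -1 + (½)*(-9061) = -1 - 9061/2 = -9063/2 ≈ -4531.5)
k = I*√258362/2 (k = √(-60059 - 9063/2) = √(-129181/2) = I*√258362/2 ≈ 254.15*I)
(√(d(-214) + k) - 322441) + 170624 = (√(-214 + I*√258362/2) - 322441) + 170624 = (-322441 + √(-214 + I*√258362/2)) + 170624 = -151817 + √(-214 + I*√258362/2)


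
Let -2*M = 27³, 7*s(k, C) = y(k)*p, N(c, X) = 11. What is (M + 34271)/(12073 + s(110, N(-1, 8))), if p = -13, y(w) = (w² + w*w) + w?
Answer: -342013/463038 ≈ -0.73863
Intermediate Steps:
y(w) = w + 2*w² (y(w) = (w² + w²) + w = 2*w² + w = w + 2*w²)
s(k, C) = -13*k*(1 + 2*k)/7 (s(k, C) = ((k*(1 + 2*k))*(-13))/7 = (-13*k*(1 + 2*k))/7 = -13*k*(1 + 2*k)/7)
M = -19683/2 (M = -½*27³ = -½*19683 = -19683/2 ≈ -9841.5)
(M + 34271)/(12073 + s(110, N(-1, 8))) = (-19683/2 + 34271)/(12073 - 13/7*110*(1 + 2*110)) = 48859/(2*(12073 - 13/7*110*(1 + 220))) = 48859/(2*(12073 - 13/7*110*221)) = 48859/(2*(12073 - 316030/7)) = 48859/(2*(-231519/7)) = (48859/2)*(-7/231519) = -342013/463038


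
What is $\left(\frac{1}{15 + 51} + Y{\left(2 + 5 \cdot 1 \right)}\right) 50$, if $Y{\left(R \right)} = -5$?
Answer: $- \frac{8225}{33} \approx -249.24$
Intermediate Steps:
$\left(\frac{1}{15 + 51} + Y{\left(2 + 5 \cdot 1 \right)}\right) 50 = \left(\frac{1}{15 + 51} - 5\right) 50 = \left(\frac{1}{66} - 5\right) 50 = \left(- \frac{329}{66}\right) 50 = - \frac{8225}{33}$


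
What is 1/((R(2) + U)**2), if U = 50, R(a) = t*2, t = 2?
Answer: 1/2916 ≈ 0.00034294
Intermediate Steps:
R(a) = 4 (R(a) = 2*2 = 4)
1/((R(2) + U)**2) = 1/((4 + 50)**2) = 1/(54**2) = 1/2916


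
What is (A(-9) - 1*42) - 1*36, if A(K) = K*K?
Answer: 3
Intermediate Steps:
A(K) = K²
(A(-9) - 1*42) - 1*36 = ((-9)² - 1*42) - 1*36 = (81 - 42) - 36 = 39 - 36 = 3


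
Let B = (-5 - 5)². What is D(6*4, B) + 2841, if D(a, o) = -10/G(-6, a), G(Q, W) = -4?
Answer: 5687/2 ≈ 2843.5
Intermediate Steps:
B = 100 (B = (-10)² = 100)
D(a, o) = 5/2 (D(a, o) = -10/(-4) = -10*(-¼) = 5/2)
D(6*4, B) + 2841 = 5/2 + 2841 = 5687/2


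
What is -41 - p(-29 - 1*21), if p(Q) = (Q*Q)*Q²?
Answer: -6250041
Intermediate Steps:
p(Q) = Q⁴ (p(Q) = Q²*Q² = Q⁴)
-41 - p(-29 - 1*21) = -41 - (-29 - 1*21)⁴ = -41 - (-29 - 21)⁴ = -41 - 1*(-50)⁴ = -41 - 1*6250000 = -41 - 6250000 = -6250041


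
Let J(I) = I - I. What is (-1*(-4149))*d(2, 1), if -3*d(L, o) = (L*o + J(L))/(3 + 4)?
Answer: -2766/7 ≈ -395.14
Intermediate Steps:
J(I) = 0
d(L, o) = -L*o/21 (d(L, o) = -(L*o + 0)/(3*(3 + 4)) = -L*o/(3*7) = -L*o/21)
(-1*(-4149))*d(2, 1) = (-1*(-4149))*(-1/21*2*1) = 4149*(-2/21) = -2766/7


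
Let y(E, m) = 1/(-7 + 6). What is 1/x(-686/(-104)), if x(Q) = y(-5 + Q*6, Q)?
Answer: -1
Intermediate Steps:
y(E, m) = -1 (y(E, m) = 1/(-1) = -1)
x(Q) = -1
1/x(-686/(-104)) = 1/(-1) = -1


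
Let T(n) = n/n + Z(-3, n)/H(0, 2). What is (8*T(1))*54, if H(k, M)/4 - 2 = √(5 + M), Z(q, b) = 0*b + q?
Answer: 648 - 108*√7 ≈ 362.26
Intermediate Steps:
Z(q, b) = q (Z(q, b) = 0 + q = q)
H(k, M) = 8 + 4*√(5 + M)
T(n) = 1 - 3/(8 + 4*√7) (T(n) = n/n - 3/(8 + 4*√(5 + 2)) = 1 - 3/(8 + 4*√7))
(8*T(1))*54 = (8*(3/2 - √7/4))*54 = (12 - 2*√7)*54 = 648 - 108*√7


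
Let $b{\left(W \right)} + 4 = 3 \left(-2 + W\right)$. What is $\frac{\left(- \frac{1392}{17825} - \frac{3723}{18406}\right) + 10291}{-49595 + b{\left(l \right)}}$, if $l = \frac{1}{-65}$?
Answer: $- \frac{43891260644699}{211571987863920} \approx -0.20745$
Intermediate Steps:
$l = - \frac{1}{65} \approx -0.015385$
$b{\left(W \right)} = -10 + 3 W$ ($b{\left(W \right)} = -4 + 3 \left(-2 + W\right) = -4 + \left(-6 + 3 W\right) = -10 + 3 W$)
$\frac{\left(- \frac{1392}{17825} - \frac{3723}{18406}\right) + 10291}{-49595 + b{\left(l \right)}} = \frac{\left(- \frac{1392}{17825} - \frac{3723}{18406}\right) + 10291}{-49595 + \left(-10 + 3 \left(- \frac{1}{65}\right)\right)} = \frac{\left(\left(-1392\right) \frac{1}{17825} - \frac{3723}{18406}\right) + 10291}{-49595 - \frac{653}{65}} = \frac{\left(- \frac{1392}{17825} - \frac{3723}{18406}\right) + 10291}{-49595 - \frac{653}{65}} = \frac{- \frac{91983627}{328086950} + 10291}{- \frac{3224328}{65}} = \frac{3376250818823}{328086950} \left(- \frac{65}{3224328}\right) = - \frac{43891260644699}{211571987863920}$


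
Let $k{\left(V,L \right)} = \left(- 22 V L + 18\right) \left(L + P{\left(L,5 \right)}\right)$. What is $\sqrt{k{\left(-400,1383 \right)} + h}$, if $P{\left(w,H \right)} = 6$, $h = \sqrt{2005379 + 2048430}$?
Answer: $\sqrt{16904710602 + \sqrt{4053809}} \approx 1.3002 \cdot 10^{5}$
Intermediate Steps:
$h = \sqrt{4053809} \approx 2013.4$
$k{\left(V,L \right)} = \left(6 + L\right) \left(18 - 22 L V\right)$ ($k{\left(V,L \right)} = \left(- 22 V L + 18\right) \left(L + 6\right) = \left(- 22 L V + 18\right) \left(6 + L\right) = \left(18 - 22 L V\right) \left(6 + L\right) = \left(6 + L\right) \left(18 - 22 L V\right)$)
$\sqrt{k{\left(-400,1383 \right)} + h} = \sqrt{\left(108 + 18 \cdot 1383 - 182556 \left(-400\right) - - 8800 \cdot 1383^{2}\right) + \sqrt{4053809}} = \sqrt{\left(108 + 24894 + 73022400 - \left(-8800\right) 1912689\right) + \sqrt{4053809}} = \sqrt{\left(108 + 24894 + 73022400 + 16831663200\right) + \sqrt{4053809}} = \sqrt{16904710602 + \sqrt{4053809}}$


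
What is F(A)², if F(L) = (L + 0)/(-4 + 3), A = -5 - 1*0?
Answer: 25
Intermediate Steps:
A = -5 (A = -5 + 0 = -5)
F(L) = -L (F(L) = L/(-1) = L*(-1) = -L)
F(A)² = (-1*(-5))² = 5² = 25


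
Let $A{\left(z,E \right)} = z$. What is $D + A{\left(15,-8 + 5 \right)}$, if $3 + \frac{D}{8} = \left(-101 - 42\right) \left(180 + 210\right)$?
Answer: $-446169$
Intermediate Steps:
$D = -446184$ ($D = -24 + 8 \left(-101 - 42\right) \left(180 + 210\right) = -24 + 8 \left(\left(-143\right) 390\right) = -24 + 8 \left(-55770\right) = -24 - 446160 = -446184$)
$D + A{\left(15,-8 + 5 \right)} = -446184 + 15 = -446169$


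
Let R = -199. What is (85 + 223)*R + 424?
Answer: -60868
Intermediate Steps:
(85 + 223)*R + 424 = (85 + 223)*(-199) + 424 = 308*(-199) + 424 = -61292 + 424 = -60868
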